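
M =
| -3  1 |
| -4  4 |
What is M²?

[[5, 1], [-4, 12]]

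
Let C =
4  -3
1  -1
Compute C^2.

[[13, -9], [3, -2]]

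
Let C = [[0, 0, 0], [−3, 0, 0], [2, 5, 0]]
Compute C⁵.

C is strictly triangular, hence nilpotent: C³ = 0, so C⁵ = 0.

[[0, 0, 0], [0, 0, 0], [0, 0, 0]]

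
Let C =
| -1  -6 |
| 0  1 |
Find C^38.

C² = I (check: tr C = 0 and det C = -1), so C^38 = I since 38 is even.

[[1, 0], [0, 1]]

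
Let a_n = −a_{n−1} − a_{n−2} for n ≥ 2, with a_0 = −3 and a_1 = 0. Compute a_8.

3

With companion matrix Q = [[−1, −1], [1, 0]], [a_n, a_{n−1}]ᵀ = Q·[a_{n−1}, a_{n−2}]ᵀ, so [a_8, a_7]ᵀ = Q⁷·[a_1, a_0]ᵀ.
Q⁷ = [[−1, −1], [1, 0]], giving [a_8, a_7]ᵀ = [[3], [0]].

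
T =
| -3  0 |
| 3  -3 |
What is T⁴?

[[81, 0], [-324, 81]]

T² = [[9, 0], [-18, 9]]
T³ = [[-27, 0], [81, -27]]
T⁴ = [[81, 0], [-324, 81]]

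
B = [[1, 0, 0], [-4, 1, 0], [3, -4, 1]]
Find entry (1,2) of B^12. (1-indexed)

B = I + N where N = [[0, 0, 0], [-4, 0, 0], [3, -4, 0]] is strictly lower-triangular, so N^3 = 0.
(I + N)^12 = I + 12·N + 66·N^2 = [[1, 0, 0], [-48, 1, 0], [1092, -48, 1]].

0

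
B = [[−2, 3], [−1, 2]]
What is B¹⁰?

[[1, 0], [0, 1]]

B² = I (check: tr B = 0 and det B = −1), so B¹⁰ = I since 10 is even.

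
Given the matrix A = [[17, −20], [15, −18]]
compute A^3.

tr A = −1 and det A = −6, so the characteristic polynomial is λ² − (−1)λ + (−6) with roots 2 and −3.
Eigenvectors give P = [[4, 1], [3, 1]] with P⁻¹ = [[1, −1], [−3, 4]], and A = P·diag(2, −3)·P⁻¹.
Then A^3 = P·diag(8, −27)·P⁻¹ = [[32, −27], [24, −27]] · [[1, −1], [−3, 4]] = [[113, −140], [105, −132]].

[[113, −140], [105, −132]]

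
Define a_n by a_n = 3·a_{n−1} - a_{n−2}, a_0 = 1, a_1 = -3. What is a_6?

-487

With companion matrix T = [[3, -1], [1, 0]], [a_n, a_{n−1}]ᵀ = T·[a_{n−1}, a_{n−2}]ᵀ, so [a_6, a_5]ᵀ = T⁵·[a_1, a_0]ᵀ.
T⁵ = [[144, -55], [55, -21]], giving [a_6, a_5]ᵀ = [[-487], [-186]].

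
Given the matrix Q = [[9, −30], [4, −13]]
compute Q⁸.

[[−32799, 98400], [−13120, 39361]]

tr Q = −4 and det Q = 3, so the characteristic polynomial is λ² − (−4)λ + (3) with roots −3 and −1.
Eigenvectors give P = [[−5, 3], [−2, 1]] with P⁻¹ = [[1, −3], [2, −5]], and Q = P·diag(−3, −1)·P⁻¹.
Then Q⁸ = P·diag(6561, 1)·P⁻¹ = [[−32805, 3], [−13122, 1]] · [[1, −3], [2, −5]] = [[−32799, 98400], [−13120, 39361]].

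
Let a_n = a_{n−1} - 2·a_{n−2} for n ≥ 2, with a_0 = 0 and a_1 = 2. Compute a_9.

-34

With companion matrix B = [[1, -2], [1, 0]], [a_n, a_{n−1}]ᵀ = B·[a_{n−1}, a_{n−2}]ᵀ, so [a_9, a_8]ᵀ = B⁸·[a_1, a_0]ᵀ.
B⁸ = [[-17, 6], [-3, -14]], giving [a_9, a_8]ᵀ = [[-34], [-6]].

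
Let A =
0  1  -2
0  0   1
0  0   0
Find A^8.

[[0, 0, 0], [0, 0, 0], [0, 0, 0]]

A is strictly triangular, hence nilpotent: A^3 = 0, so A^8 = 0.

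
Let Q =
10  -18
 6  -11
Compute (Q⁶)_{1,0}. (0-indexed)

-126

tr Q = -1 and det Q = -2, so the characteristic polynomial is λ² − (-1)λ + (-2) with roots -2 and 1.
Eigenvectors give P = [[-3, 2], [-2, 1]] with P⁻¹ = [[1, -2], [2, -3]], and Q = P·diag(-2, 1)·P⁻¹.
Then Q⁶ = P·diag(64, 1)·P⁻¹ = [[-192, 2], [-128, 1]] · [[1, -2], [2, -3]] = [[-188, 378], [-126, 253]].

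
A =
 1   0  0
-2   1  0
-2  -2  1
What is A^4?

[[1, 0, 0], [-8, 1, 0], [16, -8, 1]]

A = I + N where N = [[0, 0, 0], [-2, 0, 0], [-2, -2, 0]] is strictly lower-triangular, so N^3 = 0.
(I + N)^4 = I + 4·N + 6·N^2 = [[1, 0, 0], [-8, 1, 0], [16, -8, 1]].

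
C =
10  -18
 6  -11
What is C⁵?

[[100, -198], [66, -131]]

tr C = -1 and det C = -2, so the characteristic polynomial is λ² − (-1)λ + (-2) with roots -2 and 1.
Eigenvectors give P = [[3, 2], [2, 1]] with P⁻¹ = [[-1, 2], [2, -3]], and C = P·diag(-2, 1)·P⁻¹.
Then C⁵ = P·diag(-32, 1)·P⁻¹ = [[-96, 2], [-64, 1]] · [[-1, 2], [2, -3]] = [[100, -198], [66, -131]].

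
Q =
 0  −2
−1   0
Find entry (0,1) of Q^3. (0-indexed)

Q^2 = [[2, 0], [0, 2]]
Q^3 = [[0, −4], [−2, 0]]

−4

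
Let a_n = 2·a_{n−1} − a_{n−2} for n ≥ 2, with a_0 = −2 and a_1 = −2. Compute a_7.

−2

With companion matrix B = [[2, −1], [1, 0]], [a_n, a_{n−1}]ᵀ = B·[a_{n−1}, a_{n−2}]ᵀ, so [a_7, a_6]ᵀ = B⁶·[a_1, a_0]ᵀ.
B⁶ = [[7, −6], [6, −5]], giving [a_7, a_6]ᵀ = [[−2], [−2]].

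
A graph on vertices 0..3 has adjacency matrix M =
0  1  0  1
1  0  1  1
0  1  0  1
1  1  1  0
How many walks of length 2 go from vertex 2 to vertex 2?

2

The number of length-2 walks from vertex 2 to vertex 2 is entry (2,2) of M², where M is the adjacency matrix.
M² = [[2, 1, 2, 1], [1, 3, 1, 2], [2, 1, 2, 1], [1, 2, 1, 3]]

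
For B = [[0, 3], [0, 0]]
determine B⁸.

[[0, 0], [0, 0]]

B is strictly triangular, hence nilpotent: B² = 0, so B⁸ = 0.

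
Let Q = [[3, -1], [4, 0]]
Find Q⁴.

Q² = [[5, -3], [12, -4]]
Q³ = [[3, -5], [20, -12]]
Q⁴ = [[-11, -3], [12, -20]]

[[-11, -3], [12, -20]]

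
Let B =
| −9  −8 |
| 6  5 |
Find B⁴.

tr B = −4 and det B = 3, so the characteristic polynomial is λ² − (−4)λ + (3) with roots −1 and −3.
Eigenvectors give P = [[−1, 4], [1, −3]] with P⁻¹ = [[3, 4], [1, 1]], and B = P·diag(−1, −3)·P⁻¹.
Then B⁴ = P·diag(1, 81)·P⁻¹ = [[−1, 324], [1, −243]] · [[3, 4], [1, 1]] = [[321, 320], [−240, −239]].

[[321, 320], [−240, −239]]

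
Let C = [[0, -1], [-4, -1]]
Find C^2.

[[4, 1], [4, 5]]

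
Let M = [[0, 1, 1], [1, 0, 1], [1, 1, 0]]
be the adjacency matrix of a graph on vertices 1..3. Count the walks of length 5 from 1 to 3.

11

The number of length-5 walks from vertex 1 to vertex 3 is entry (1,3) of M⁵, where M is the adjacency matrix.
M² = [[2, 1, 1], [1, 2, 1], [1, 1, 2]]
M³ = [[2, 3, 3], [3, 2, 3], [3, 3, 2]]
M⁴ = [[6, 5, 5], [5, 6, 5], [5, 5, 6]]
M⁵ = [[10, 11, 11], [11, 10, 11], [11, 11, 10]]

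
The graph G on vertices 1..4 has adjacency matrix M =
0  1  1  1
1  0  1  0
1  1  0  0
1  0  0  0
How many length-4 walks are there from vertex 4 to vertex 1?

The number of length-4 walks from vertex 4 to vertex 1 is entry (4,1) of M⁴, where M is the adjacency matrix.
M² = [[3, 1, 1, 0], [1, 2, 1, 1], [1, 1, 2, 1], [0, 1, 1, 1]]
M³ = [[2, 4, 4, 3], [4, 2, 3, 1], [4, 3, 2, 1], [3, 1, 1, 0]]
M⁴ = [[11, 6, 6, 2], [6, 7, 6, 4], [6, 6, 7, 4], [2, 4, 4, 3]]

2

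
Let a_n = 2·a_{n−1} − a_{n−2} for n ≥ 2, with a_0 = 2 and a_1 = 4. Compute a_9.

20

With companion matrix M = [[2, −1], [1, 0]], [a_n, a_{n−1}]ᵀ = M·[a_{n−1}, a_{n−2}]ᵀ, so [a_9, a_8]ᵀ = M⁸·[a_1, a_0]ᵀ.
M⁸ = [[9, −8], [8, −7]], giving [a_9, a_8]ᵀ = [[20], [18]].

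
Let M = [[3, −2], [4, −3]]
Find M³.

M² = I (check: tr M = 0 and det M = −1), so M³ = M since 3 is odd.

[[3, −2], [4, −3]]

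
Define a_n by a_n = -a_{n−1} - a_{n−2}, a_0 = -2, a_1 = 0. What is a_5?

2

With companion matrix Q = [[-1, -1], [1, 0]], [a_n, a_{n−1}]ᵀ = Q·[a_{n−1}, a_{n−2}]ᵀ, so [a_5, a_4]ᵀ = Q⁴·[a_1, a_0]ᵀ.
Q⁴ = [[-1, -1], [1, 0]], giving [a_5, a_4]ᵀ = [[2], [0]].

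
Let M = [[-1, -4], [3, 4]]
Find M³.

[[-25, -4], [3, -20]]

M² = [[-11, -12], [9, 4]]
M³ = [[-25, -4], [3, -20]]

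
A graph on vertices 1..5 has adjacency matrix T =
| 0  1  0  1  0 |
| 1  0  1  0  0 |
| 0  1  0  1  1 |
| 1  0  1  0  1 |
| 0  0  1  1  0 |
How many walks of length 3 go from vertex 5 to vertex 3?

The number of length-3 walks from vertex 5 to vertex 3 is entry (5,3) of T^3, where T is the adjacency matrix.
T^2 = [[2, 0, 2, 0, 1], [0, 2, 0, 2, 1], [2, 0, 3, 1, 1], [0, 2, 1, 3, 1], [1, 1, 1, 1, 2]]
T^3 = [[0, 4, 1, 5, 2], [4, 0, 5, 1, 2], [1, 5, 2, 6, 4], [5, 1, 6, 2, 4], [2, 2, 4, 4, 2]]

4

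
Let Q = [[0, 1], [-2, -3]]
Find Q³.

[[6, 7], [-14, -15]]

tr Q = -3 and det Q = 2, so the characteristic polynomial is λ² − (-3)λ + (2) with roots -1 and -2.
Eigenvectors give P = [[-1, -1], [1, 2]] with P⁻¹ = [[-2, -1], [1, 1]], and Q = P·diag(-1, -2)·P⁻¹.
Then Q³ = P·diag(-1, -8)·P⁻¹ = [[1, 8], [-1, -16]] · [[-2, -1], [1, 1]] = [[6, 7], [-14, -15]].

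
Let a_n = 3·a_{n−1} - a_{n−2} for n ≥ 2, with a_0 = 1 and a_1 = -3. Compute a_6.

-487

With companion matrix A = [[3, -1], [1, 0]], [a_n, a_{n−1}]ᵀ = A·[a_{n−1}, a_{n−2}]ᵀ, so [a_6, a_5]ᵀ = A^5·[a_1, a_0]ᵀ.
A^5 = [[144, -55], [55, -21]], giving [a_6, a_5]ᵀ = [[-487], [-186]].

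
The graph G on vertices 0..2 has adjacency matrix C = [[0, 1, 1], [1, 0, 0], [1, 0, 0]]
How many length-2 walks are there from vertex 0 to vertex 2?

The number of length-2 walks from vertex 0 to vertex 2 is entry (0,2) of C², where C is the adjacency matrix.
C² = [[2, 0, 0], [0, 1, 1], [0, 1, 1]]

0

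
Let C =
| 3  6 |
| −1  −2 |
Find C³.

[[3, 6], [−1, −2]]

C² = C (a projection; rank 1, trace 1), so C³ = C.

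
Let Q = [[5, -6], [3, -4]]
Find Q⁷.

[[257, -258], [129, -130]]

tr Q = 1 and det Q = -2, so the characteristic polynomial is λ² − (1)λ + (-2) with roots 2 and -1.
Eigenvectors give P = [[2, -1], [1, -1]] with P⁻¹ = [[1, -1], [1, -2]], and Q = P·diag(2, -1)·P⁻¹.
Then Q⁷ = P·diag(128, -1)·P⁻¹ = [[256, 1], [128, 1]] · [[1, -1], [1, -2]] = [[257, -258], [129, -130]].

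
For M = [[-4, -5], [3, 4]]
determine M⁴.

[[1, 0], [0, 1]]

M² = I (check: tr M = 0 and det M = -1), so M⁴ = I since 4 is even.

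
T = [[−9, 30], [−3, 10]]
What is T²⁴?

[[−9, 30], [−3, 10]]

T² = T (a projection; rank 1, trace 1), so T²⁴ = T.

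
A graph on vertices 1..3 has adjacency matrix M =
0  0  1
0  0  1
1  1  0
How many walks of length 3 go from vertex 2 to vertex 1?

The number of length-3 walks from vertex 2 to vertex 1 is entry (2,1) of M^3, where M is the adjacency matrix.
M^2 = [[1, 1, 0], [1, 1, 0], [0, 0, 2]]
M^3 = [[0, 0, 2], [0, 0, 2], [2, 2, 0]]

0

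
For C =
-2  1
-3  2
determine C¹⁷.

C² = I (check: tr C = 0 and det C = -1), so C¹⁷ = C since 17 is odd.

[[-2, 1], [-3, 2]]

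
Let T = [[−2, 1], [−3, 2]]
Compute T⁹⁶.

[[1, 0], [0, 1]]

T² = I (check: tr T = 0 and det T = −1), so T⁹⁶ = I since 96 is even.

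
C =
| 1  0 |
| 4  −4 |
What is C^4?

[[1, 0], [−204, 256]]

C^2 = [[1, 0], [−12, 16]]
C^3 = [[1, 0], [52, −64]]
C^4 = [[1, 0], [−204, 256]]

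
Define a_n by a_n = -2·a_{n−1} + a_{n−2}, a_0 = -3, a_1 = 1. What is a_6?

-157

With companion matrix M = [[-2, 1], [1, 0]], [a_n, a_{n−1}]ᵀ = M·[a_{n−1}, a_{n−2}]ᵀ, so [a_6, a_5]ᵀ = M^5·[a_1, a_0]ᵀ.
M^5 = [[-70, 29], [29, -12]], giving [a_6, a_5]ᵀ = [[-157], [65]].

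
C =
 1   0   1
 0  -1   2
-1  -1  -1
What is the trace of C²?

-3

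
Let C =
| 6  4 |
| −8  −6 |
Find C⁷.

tr C = 0 and det C = −4, so the characteristic polynomial is λ² − (0)λ + (−4) with roots 2 and −2.
Eigenvectors give P = [[−1, −1], [1, 2]] with P⁻¹ = [[−2, −1], [1, 1]], and C = P·diag(2, −2)·P⁻¹.
Then C⁷ = P·diag(128, −128)·P⁻¹ = [[−128, 128], [128, −256]] · [[−2, −1], [1, 1]] = [[384, 256], [−512, −384]].

[[384, 256], [−512, −384]]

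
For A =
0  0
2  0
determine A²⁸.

A is strictly triangular, hence nilpotent: A² = 0, so A²⁸ = 0.

[[0, 0], [0, 0]]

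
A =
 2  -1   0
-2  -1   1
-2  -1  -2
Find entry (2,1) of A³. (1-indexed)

A² = [[6, -1, -1], [-4, 2, -3], [2, 5, 3]]
A³ = [[16, -4, 1], [-6, 5, 8], [-12, -10, -1]]

-6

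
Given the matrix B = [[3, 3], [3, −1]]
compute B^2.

[[18, 6], [6, 10]]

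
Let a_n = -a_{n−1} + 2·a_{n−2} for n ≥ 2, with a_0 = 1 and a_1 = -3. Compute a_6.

85

With companion matrix M = [[-1, 2], [1, 0]], [a_n, a_{n−1}]ᵀ = M·[a_{n−1}, a_{n−2}]ᵀ, so [a_6, a_5]ᵀ = M⁵·[a_1, a_0]ᵀ.
M⁵ = [[-21, 22], [11, -10]], giving [a_6, a_5]ᵀ = [[85], [-43]].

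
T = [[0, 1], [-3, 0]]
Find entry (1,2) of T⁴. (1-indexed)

T² = [[-3, 0], [0, -3]]
T³ = [[0, -3], [9, 0]]
T⁴ = [[9, 0], [0, 9]]

0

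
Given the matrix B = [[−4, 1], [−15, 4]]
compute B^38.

B² = I (check: tr B = 0 and det B = −1), so B^38 = I since 38 is even.

[[1, 0], [0, 1]]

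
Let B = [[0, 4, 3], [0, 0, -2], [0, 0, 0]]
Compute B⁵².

[[0, 0, 0], [0, 0, 0], [0, 0, 0]]

B is strictly triangular, hence nilpotent: B³ = 0, so B⁵² = 0.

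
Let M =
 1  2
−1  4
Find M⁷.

[[−1931, 4118], [−2059, 4246]]

tr M = 5 and det M = 6, so the characteristic polynomial is λ² − (5)λ + (6) with roots 3 and 2.
Eigenvectors give P = [[−1, 2], [−1, 1]] with P⁻¹ = [[1, −2], [1, −1]], and M = P·diag(3, 2)·P⁻¹.
Then M⁷ = P·diag(2187, 128)·P⁻¹ = [[−2187, 256], [−2187, 128]] · [[1, −2], [1, −1]] = [[−1931, 4118], [−2059, 4246]].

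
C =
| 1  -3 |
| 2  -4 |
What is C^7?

[[253, -381], [254, -382]]

tr C = -3 and det C = 2, so the characteristic polynomial is λ² − (-3)λ + (2) with roots -2 and -1.
Eigenvectors give P = [[1, 3], [1, 2]] with P⁻¹ = [[-2, 3], [1, -1]], and C = P·diag(-2, -1)·P⁻¹.
Then C^7 = P·diag(-128, -1)·P⁻¹ = [[-128, -3], [-128, -2]] · [[-2, 3], [1, -1]] = [[253, -381], [254, -382]].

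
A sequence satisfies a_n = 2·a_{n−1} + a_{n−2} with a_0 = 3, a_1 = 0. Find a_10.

With companion matrix A = [[2, 1], [1, 0]], [a_n, a_{n−1}]ᵀ = A·[a_{n−1}, a_{n−2}]ᵀ, so [a_10, a_9]ᵀ = A⁹·[a_1, a_0]ᵀ.
A⁹ = [[2378, 985], [985, 408]], giving [a_10, a_9]ᵀ = [[2955], [1224]].

2955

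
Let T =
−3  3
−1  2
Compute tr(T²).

7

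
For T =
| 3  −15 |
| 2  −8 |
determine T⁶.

[[−3261, 9975], [−1330, 4054]]

tr T = −5 and det T = 6, so the characteristic polynomial is λ² − (−5)λ + (6) with roots −3 and −2.
Eigenvectors give P = [[−5, 3], [−2, 1]] with P⁻¹ = [[1, −3], [2, −5]], and T = P·diag(−3, −2)·P⁻¹.
Then T⁶ = P·diag(729, 64)·P⁻¹ = [[−3645, 192], [−1458, 64]] · [[1, −3], [2, −5]] = [[−3261, 9975], [−1330, 4054]].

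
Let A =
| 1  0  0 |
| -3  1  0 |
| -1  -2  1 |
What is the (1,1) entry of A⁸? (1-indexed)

1

A = I + N where N = [[0, 0, 0], [-3, 0, 0], [-1, -2, 0]] is strictly lower-triangular, so N³ = 0.
(I + N)⁸ = I + 8·N + 28·N² = [[1, 0, 0], [-24, 1, 0], [160, -16, 1]].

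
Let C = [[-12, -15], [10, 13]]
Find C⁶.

tr C = 1 and det C = -6, so the characteristic polynomial is λ² − (1)λ + (-6) with roots 3 and -2.
Eigenvectors give P = [[-1, 3], [1, -2]] with P⁻¹ = [[2, 3], [1, 1]], and C = P·diag(3, -2)·P⁻¹.
Then C⁶ = P·diag(729, 64)·P⁻¹ = [[-729, 192], [729, -128]] · [[2, 3], [1, 1]] = [[-1266, -1995], [1330, 2059]].

[[-1266, -1995], [1330, 2059]]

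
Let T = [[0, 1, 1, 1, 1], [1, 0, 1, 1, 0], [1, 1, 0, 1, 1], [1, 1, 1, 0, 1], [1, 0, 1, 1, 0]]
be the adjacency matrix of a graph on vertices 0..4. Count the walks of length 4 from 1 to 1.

30

The number of length-4 walks from vertex 1 to vertex 1 is entry (1,1) of T⁴, where T is the adjacency matrix.
T² = [[4, 2, 3, 3, 2], [2, 3, 2, 2, 3], [3, 2, 4, 3, 2], [3, 2, 3, 4, 2], [2, 3, 2, 2, 3]]
T³ = [[10, 10, 11, 11, 10], [10, 6, 10, 10, 6], [11, 10, 10, 11, 10], [11, 10, 11, 10, 10], [10, 6, 10, 10, 6]]
T⁴ = [[42, 32, 41, 41, 32], [32, 30, 32, 32, 30], [41, 32, 42, 41, 32], [41, 32, 41, 42, 32], [32, 30, 32, 32, 30]]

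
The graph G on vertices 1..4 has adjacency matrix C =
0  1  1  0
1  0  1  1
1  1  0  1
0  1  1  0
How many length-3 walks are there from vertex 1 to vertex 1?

The number of length-3 walks from vertex 1 to vertex 1 is entry (1,1) of C³, where C is the adjacency matrix.
C² = [[2, 1, 1, 2], [1, 3, 2, 1], [1, 2, 3, 1], [2, 1, 1, 2]]
C³ = [[2, 5, 5, 2], [5, 4, 5, 5], [5, 5, 4, 5], [2, 5, 5, 2]]

2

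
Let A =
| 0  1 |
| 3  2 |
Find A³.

A² = [[3, 2], [6, 7]]
A³ = [[6, 7], [21, 20]]

[[6, 7], [21, 20]]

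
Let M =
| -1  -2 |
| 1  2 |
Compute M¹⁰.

[[-1, -2], [1, 2]]

M² = M (a projection; rank 1, trace 1), so M¹⁰ = M.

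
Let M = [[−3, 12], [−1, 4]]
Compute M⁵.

M² = M (a projection; rank 1, trace 1), so M⁵ = M.

[[−3, 12], [−1, 4]]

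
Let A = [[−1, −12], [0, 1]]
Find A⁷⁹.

A² = I (check: tr A = 0 and det A = −1), so A⁷⁹ = A since 79 is odd.

[[−1, −12], [0, 1]]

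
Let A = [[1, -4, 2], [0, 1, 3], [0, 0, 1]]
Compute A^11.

[[1, -44, -638], [0, 1, 33], [0, 0, 1]]

A = I + N where N = [[0, -4, 2], [0, 0, 3], [0, 0, 0]] is strictly upper-triangular, so N^3 = 0.
(I + N)^11 = I + 11·N + 55·N^2 = [[1, -44, -638], [0, 1, 33], [0, 0, 1]].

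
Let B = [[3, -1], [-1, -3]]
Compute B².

[[10, 0], [0, 10]]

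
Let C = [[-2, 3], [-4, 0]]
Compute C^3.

C^2 = [[-8, -6], [8, -12]]
C^3 = [[40, -24], [32, 24]]

[[40, -24], [32, 24]]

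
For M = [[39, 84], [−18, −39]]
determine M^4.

tr M = 0 and det M = −9, so the characteristic polynomial is λ² − (0)λ + (−9) with roots −3 and 3.
Eigenvectors give P = [[−2, −7], [1, 3]] with P⁻¹ = [[3, 7], [−1, −2]], and M = P·diag(−3, 3)·P⁻¹.
Then M^4 = P·diag(81, 81)·P⁻¹ = [[−162, −567], [81, 243]] · [[3, 7], [−1, −2]] = [[81, 0], [0, 81]].

[[81, 0], [0, 81]]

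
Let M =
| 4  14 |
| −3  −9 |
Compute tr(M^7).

tr M = −5 and det M = 6, so the characteristic polynomial is λ² − (−5)λ + (6) with roots −3 and −2.
Eigenvectors give P = [[−2, 7], [1, −3]] with P⁻¹ = [[3, 7], [1, 2]], and M = P·diag(−3, −2)·P⁻¹.
Then M^7 = P·diag(−2187, −128)·P⁻¹ = [[4374, −896], [−2187, 384]] · [[3, 7], [1, 2]] = [[12226, 28826], [−6177, −14541]].

−2315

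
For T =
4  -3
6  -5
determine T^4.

tr T = -1 and det T = -2, so the characteristic polynomial is λ² − (-1)λ + (-2) with roots 1 and -2.
Eigenvectors give P = [[1, -1], [1, -2]] with P⁻¹ = [[2, -1], [1, -1]], and T = P·diag(1, -2)·P⁻¹.
Then T^4 = P·diag(1, 16)·P⁻¹ = [[1, -16], [1, -32]] · [[2, -1], [1, -1]] = [[-14, 15], [-30, 31]].

[[-14, 15], [-30, 31]]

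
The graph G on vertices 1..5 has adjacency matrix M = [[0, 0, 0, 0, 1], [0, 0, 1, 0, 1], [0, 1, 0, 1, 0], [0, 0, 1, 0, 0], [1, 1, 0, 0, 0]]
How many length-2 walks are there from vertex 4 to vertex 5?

0

The number of length-2 walks from vertex 4 to vertex 5 is entry (4,5) of M², where M is the adjacency matrix.
M² = [[1, 1, 0, 0, 0], [1, 2, 0, 1, 0], [0, 0, 2, 0, 1], [0, 1, 0, 1, 0], [0, 0, 1, 0, 2]]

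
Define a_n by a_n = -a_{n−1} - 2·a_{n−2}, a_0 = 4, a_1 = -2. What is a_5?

-22

With companion matrix A = [[-1, -2], [1, 0]], [a_n, a_{n−1}]ᵀ = A·[a_{n−1}, a_{n−2}]ᵀ, so [a_5, a_4]ᵀ = A^4·[a_1, a_0]ᵀ.
A^4 = [[-1, -6], [3, 2]], giving [a_5, a_4]ᵀ = [[-22], [2]].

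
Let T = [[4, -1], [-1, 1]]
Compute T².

[[17, -5], [-5, 2]]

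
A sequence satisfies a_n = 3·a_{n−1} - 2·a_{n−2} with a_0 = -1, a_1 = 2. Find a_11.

With companion matrix M = [[3, -2], [1, 0]], [a_n, a_{n−1}]ᵀ = M·[a_{n−1}, a_{n−2}]ᵀ, so [a_11, a_10]ᵀ = M¹⁰·[a_1, a_0]ᵀ.
M¹⁰ = [[2047, -2046], [1023, -1022]], giving [a_11, a_10]ᵀ = [[6140], [3068]].

6140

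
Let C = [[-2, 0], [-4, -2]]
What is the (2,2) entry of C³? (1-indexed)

-8

C² = [[4, 0], [16, 4]]
C³ = [[-8, 0], [-48, -8]]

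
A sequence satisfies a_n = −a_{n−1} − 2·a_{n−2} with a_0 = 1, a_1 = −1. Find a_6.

With companion matrix B = [[−1, −2], [1, 0]], [a_n, a_{n−1}]ᵀ = B·[a_{n−1}, a_{n−2}]ᵀ, so [a_6, a_5]ᵀ = B^5·[a_1, a_0]ᵀ.
B^5 = [[−5, 2], [−1, −6]], giving [a_6, a_5]ᵀ = [[7], [−5]].

7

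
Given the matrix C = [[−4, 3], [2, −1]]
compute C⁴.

C² = [[22, −15], [−10, 7]]
C³ = [[−118, 81], [54, −37]]
C⁴ = [[634, −435], [−290, 199]]

[[634, −435], [−290, 199]]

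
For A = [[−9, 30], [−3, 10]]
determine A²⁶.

[[−9, 30], [−3, 10]]

A² = A (a projection; rank 1, trace 1), so A²⁶ = A.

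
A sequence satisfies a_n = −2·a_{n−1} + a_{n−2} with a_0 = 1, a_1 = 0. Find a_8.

169

With companion matrix B = [[−2, 1], [1, 0]], [a_n, a_{n−1}]ᵀ = B·[a_{n−1}, a_{n−2}]ᵀ, so [a_8, a_7]ᵀ = B^7·[a_1, a_0]ᵀ.
B^7 = [[−408, 169], [169, −70]], giving [a_8, a_7]ᵀ = [[169], [−70]].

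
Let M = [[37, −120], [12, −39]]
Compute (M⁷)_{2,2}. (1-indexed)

−21879

tr M = −2 and det M = −3, so the characteristic polynomial is λ² − (−2)λ + (−3) with roots −3 and 1.
Eigenvectors give P = [[3, 10], [1, 3]] with P⁻¹ = [[−3, 10], [1, −3]], and M = P·diag(−3, 1)·P⁻¹.
Then M⁷ = P·diag(−2187, 1)·P⁻¹ = [[−6561, 10], [−2187, 3]] · [[−3, 10], [1, −3]] = [[19693, −65640], [6564, −21879]].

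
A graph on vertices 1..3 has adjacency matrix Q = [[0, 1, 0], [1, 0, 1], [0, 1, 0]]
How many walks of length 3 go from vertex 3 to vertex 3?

The number of length-3 walks from vertex 3 to vertex 3 is entry (3,3) of Q³, where Q is the adjacency matrix.
Q² = [[1, 0, 1], [0, 2, 0], [1, 0, 1]]
Q³ = [[0, 2, 0], [2, 0, 2], [0, 2, 0]]

0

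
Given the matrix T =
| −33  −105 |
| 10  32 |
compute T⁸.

[[44391, 132405], [−12610, −37574]]

tr T = −1 and det T = −6, so the characteristic polynomial is λ² − (−1)λ + (−6) with roots 2 and −3.
Eigenvectors give P = [[−3, 7], [1, −2]] with P⁻¹ = [[2, 7], [1, 3]], and T = P·diag(2, −3)·P⁻¹.
Then T⁸ = P·diag(256, 6561)·P⁻¹ = [[−768, 45927], [256, −13122]] · [[2, 7], [1, 3]] = [[44391, 132405], [−12610, −37574]].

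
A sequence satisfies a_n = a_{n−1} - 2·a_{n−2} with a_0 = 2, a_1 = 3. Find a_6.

With companion matrix B = [[1, -2], [1, 0]], [a_n, a_{n−1}]ᵀ = B·[a_{n−1}, a_{n−2}]ᵀ, so [a_6, a_5]ᵀ = B⁵·[a_1, a_0]ᵀ.
B⁵ = [[5, 2], [-1, 6]], giving [a_6, a_5]ᵀ = [[19], [9]].

19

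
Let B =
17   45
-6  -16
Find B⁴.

tr B = 1 and det B = -2, so the characteristic polynomial is λ² − (1)λ + (-2) with roots 2 and -1.
Eigenvectors give P = [[-3, -5], [1, 2]] with P⁻¹ = [[-2, -5], [1, 3]], and B = P·diag(2, -1)·P⁻¹.
Then B⁴ = P·diag(16, 1)·P⁻¹ = [[-48, -5], [16, 2]] · [[-2, -5], [1, 3]] = [[91, 225], [-30, -74]].

[[91, 225], [-30, -74]]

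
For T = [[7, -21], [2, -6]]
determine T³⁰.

[[7, -21], [2, -6]]

T² = T (a projection; rank 1, trace 1), so T³⁰ = T.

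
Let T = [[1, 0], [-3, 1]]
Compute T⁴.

T = I + N where N = [[0, 0], [-3, 0]] is strictly lower-triangular, so N² = 0.
(I + N)⁴ = I + 4·N = [[1, 0], [-12, 1]].

[[1, 0], [-12, 1]]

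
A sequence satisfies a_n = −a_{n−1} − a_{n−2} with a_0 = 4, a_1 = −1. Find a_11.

−3

With companion matrix T = [[−1, −1], [1, 0]], [a_n, a_{n−1}]ᵀ = T·[a_{n−1}, a_{n−2}]ᵀ, so [a_11, a_10]ᵀ = T¹⁰·[a_1, a_0]ᵀ.
T¹⁰ = [[−1, −1], [1, 0]], giving [a_11, a_10]ᵀ = [[−3], [−1]].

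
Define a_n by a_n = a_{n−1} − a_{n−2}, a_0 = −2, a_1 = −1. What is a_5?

−1

With companion matrix B = [[1, −1], [1, 0]], [a_n, a_{n−1}]ᵀ = B·[a_{n−1}, a_{n−2}]ᵀ, so [a_5, a_4]ᵀ = B⁴·[a_1, a_0]ᵀ.
B⁴ = [[−1, 1], [−1, 0]], giving [a_5, a_4]ᵀ = [[−1], [1]].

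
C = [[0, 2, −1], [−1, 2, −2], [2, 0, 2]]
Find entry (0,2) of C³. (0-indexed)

−16

C² = [[−4, 4, −6], [−6, 2, −7], [4, 4, 2]]
C³ = [[−16, 0, −16], [−16, −8, −12], [0, 16, −8]]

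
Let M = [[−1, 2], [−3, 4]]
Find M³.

[[−13, 14], [−21, 22]]

tr M = 3 and det M = 2, so the characteristic polynomial is λ² − (3)λ + (2) with roots 1 and 2.
Eigenvectors give P = [[1, −2], [1, −3]] with P⁻¹ = [[3, −2], [1, −1]], and M = P·diag(1, 2)·P⁻¹.
Then M³ = P·diag(1, 8)·P⁻¹ = [[1, −16], [1, −24]] · [[3, −2], [1, −1]] = [[−13, 14], [−21, 22]].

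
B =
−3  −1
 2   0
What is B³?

[[−15, −7], [14, 6]]

tr B = −3 and det B = 2, so the characteristic polynomial is λ² − (−3)λ + (2) with roots −1 and −2.
Eigenvectors give P = [[−1, −1], [2, 1]] with P⁻¹ = [[1, 1], [−2, −1]], and B = P·diag(−1, −2)·P⁻¹.
Then B³ = P·diag(−1, −8)·P⁻¹ = [[1, 8], [−2, −8]] · [[1, 1], [−2, −1]] = [[−15, −7], [14, 6]].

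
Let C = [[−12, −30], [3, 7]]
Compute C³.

tr C = −5 and det C = 6, so the characteristic polynomial is λ² − (−5)λ + (6) with roots −3 and −2.
Eigenvectors give P = [[−10, 3], [3, −1]] with P⁻¹ = [[−1, −3], [−3, −10]], and C = P·diag(−3, −2)·P⁻¹.
Then C³ = P·diag(−27, −8)·P⁻¹ = [[270, −24], [−81, 8]] · [[−1, −3], [−3, −10]] = [[−198, −570], [57, 163]].

[[−198, −570], [57, 163]]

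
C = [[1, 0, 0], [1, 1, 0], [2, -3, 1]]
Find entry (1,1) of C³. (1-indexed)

C = I + N where N = [[0, 0, 0], [1, 0, 0], [2, -3, 0]] is strictly lower-triangular, so N³ = 0.
(I + N)³ = I + 3·N + 3·N² = [[1, 0, 0], [3, 1, 0], [-3, -9, 1]].

1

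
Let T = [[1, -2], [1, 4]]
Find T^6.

tr T = 5 and det T = 6, so the characteristic polynomial is λ² − (5)λ + (6) with roots 2 and 3.
Eigenvectors give P = [[2, -1], [-1, 1]] with P⁻¹ = [[1, 1], [1, 2]], and T = P·diag(2, 3)·P⁻¹.
Then T^6 = P·diag(64, 729)·P⁻¹ = [[128, -729], [-64, 729]] · [[1, 1], [1, 2]] = [[-601, -1330], [665, 1394]].

[[-601, -1330], [665, 1394]]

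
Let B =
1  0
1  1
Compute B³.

[[1, 0], [3, 1]]

B = I + N where N = [[0, 0], [1, 0]] is strictly lower-triangular, so N² = 0.
(I + N)³ = I + 3·N = [[1, 0], [3, 1]].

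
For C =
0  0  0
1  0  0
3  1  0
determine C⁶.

[[0, 0, 0], [0, 0, 0], [0, 0, 0]]

C is strictly triangular, hence nilpotent: C³ = 0, so C⁶ = 0.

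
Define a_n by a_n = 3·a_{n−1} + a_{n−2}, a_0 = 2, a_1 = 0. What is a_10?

With companion matrix A = [[3, 1], [1, 0]], [a_n, a_{n−1}]ᵀ = A·[a_{n−1}, a_{n−2}]ᵀ, so [a_10, a_9]ᵀ = A^9·[a_1, a_0]ᵀ.
A^9 = [[42837, 12970], [12970, 3927]], giving [a_10, a_9]ᵀ = [[25940], [7854]].

25940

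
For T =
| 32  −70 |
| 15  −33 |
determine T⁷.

[[14018, −32410], [6945, −16077]]

tr T = −1 and det T = −6, so the characteristic polynomial is λ² − (−1)λ + (−6) with roots −3 and 2.
Eigenvectors give P = [[2, 7], [1, 3]] with P⁻¹ = [[−3, 7], [1, −2]], and T = P·diag(−3, 2)·P⁻¹.
Then T⁷ = P·diag(−2187, 128)·P⁻¹ = [[−4374, 896], [−2187, 384]] · [[−3, 7], [1, −2]] = [[14018, −32410], [6945, −16077]].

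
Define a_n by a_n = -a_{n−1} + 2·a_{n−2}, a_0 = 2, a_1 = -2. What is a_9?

With companion matrix Q = [[-1, 2], [1, 0]], [a_n, a_{n−1}]ᵀ = Q·[a_{n−1}, a_{n−2}]ᵀ, so [a_9, a_8]ᵀ = Q⁸·[a_1, a_0]ᵀ.
Q⁸ = [[171, -170], [-85, 86]], giving [a_9, a_8]ᵀ = [[-682], [342]].

-682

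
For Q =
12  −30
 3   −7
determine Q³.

[[198, −570], [57, −163]]

tr Q = 5 and det Q = 6, so the characteristic polynomial is λ² − (5)λ + (6) with roots 3 and 2.
Eigenvectors give P = [[−10, 3], [−3, 1]] with P⁻¹ = [[−1, 3], [−3, 10]], and Q = P·diag(3, 2)·P⁻¹.
Then Q³ = P·diag(27, 8)·P⁻¹ = [[−270, 24], [−81, 8]] · [[−1, 3], [−3, 10]] = [[198, −570], [57, −163]].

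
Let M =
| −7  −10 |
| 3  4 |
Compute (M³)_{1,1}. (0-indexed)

tr M = −3 and det M = 2, so the characteristic polynomial is λ² − (−3)λ + (2) with roots −2 and −1.
Eigenvectors give P = [[2, −5], [−1, 3]] with P⁻¹ = [[3, 5], [1, 2]], and M = P·diag(−2, −1)·P⁻¹.
Then M³ = P·diag(−8, −1)·P⁻¹ = [[−16, 5], [8, −3]] · [[3, 5], [1, 2]] = [[−43, −70], [21, 34]].

34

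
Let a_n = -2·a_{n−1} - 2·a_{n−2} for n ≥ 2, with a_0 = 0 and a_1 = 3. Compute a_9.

With companion matrix Q = [[-2, -2], [1, 0]], [a_n, a_{n−1}]ᵀ = Q·[a_{n−1}, a_{n−2}]ᵀ, so [a_9, a_8]ᵀ = Q⁸·[a_1, a_0]ᵀ.
Q⁸ = [[16, 0], [0, 16]], giving [a_9, a_8]ᵀ = [[48], [0]].

48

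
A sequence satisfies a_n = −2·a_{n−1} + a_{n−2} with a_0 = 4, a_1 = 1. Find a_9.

−647

With companion matrix M = [[−2, 1], [1, 0]], [a_n, a_{n−1}]ᵀ = M·[a_{n−1}, a_{n−2}]ᵀ, so [a_9, a_8]ᵀ = M⁸·[a_1, a_0]ᵀ.
M⁸ = [[985, −408], [−408, 169]], giving [a_9, a_8]ᵀ = [[−647], [268]].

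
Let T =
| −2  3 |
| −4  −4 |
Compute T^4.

T^2 = [[−8, −18], [24, 4]]
T^3 = [[88, 48], [−64, 56]]
T^4 = [[−368, 72], [−96, −416]]

[[−368, 72], [−96, −416]]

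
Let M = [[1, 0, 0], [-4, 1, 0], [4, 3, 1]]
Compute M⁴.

M = I + N where N = [[0, 0, 0], [-4, 0, 0], [4, 3, 0]] is strictly lower-triangular, so N³ = 0.
(I + N)⁴ = I + 4·N + 6·N² = [[1, 0, 0], [-16, 1, 0], [-56, 12, 1]].

[[1, 0, 0], [-16, 1, 0], [-56, 12, 1]]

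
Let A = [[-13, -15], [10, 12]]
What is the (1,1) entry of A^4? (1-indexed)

211

tr A = -1 and det A = -6, so the characteristic polynomial is λ² − (-1)λ + (-6) with roots 2 and -3.
Eigenvectors give P = [[-1, 3], [1, -2]] with P⁻¹ = [[2, 3], [1, 1]], and A = P·diag(2, -3)·P⁻¹.
Then A^4 = P·diag(16, 81)·P⁻¹ = [[-16, 243], [16, -162]] · [[2, 3], [1, 1]] = [[211, 195], [-130, -114]].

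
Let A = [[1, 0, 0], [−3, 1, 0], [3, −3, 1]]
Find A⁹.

[[1, 0, 0], [−27, 1, 0], [351, −27, 1]]

A = I + N where N = [[0, 0, 0], [−3, 0, 0], [3, −3, 0]] is strictly lower-triangular, so N³ = 0.
(I + N)⁹ = I + 9·N + 36·N² = [[1, 0, 0], [−27, 1, 0], [351, −27, 1]].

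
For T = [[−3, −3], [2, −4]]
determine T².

[[3, 21], [−14, 10]]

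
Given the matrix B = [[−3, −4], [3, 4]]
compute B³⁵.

B² = B (a projection; rank 1, trace 1), so B³⁵ = B.

[[−3, −4], [3, 4]]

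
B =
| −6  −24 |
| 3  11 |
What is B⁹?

[[−152856, −460104], [57513, 173051]]

tr B = 5 and det B = 6, so the characteristic polynomial is λ² − (5)λ + (6) with roots 3 and 2.
Eigenvectors give P = [[−8, −3], [3, 1]] with P⁻¹ = [[1, 3], [−3, −8]], and B = P·diag(3, 2)·P⁻¹.
Then B⁹ = P·diag(19683, 512)·P⁻¹ = [[−157464, −1536], [59049, 512]] · [[1, 3], [−3, −8]] = [[−152856, −460104], [57513, 173051]].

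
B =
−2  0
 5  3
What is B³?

tr B = 1 and det B = −6, so the characteristic polynomial is λ² − (1)λ + (−6) with roots 3 and −2.
Eigenvectors give P = [[0, 1], [−1, −1]] with P⁻¹ = [[−1, −1], [1, 0]], and B = P·diag(3, −2)·P⁻¹.
Then B³ = P·diag(27, −8)·P⁻¹ = [[0, −8], [−27, 8]] · [[−1, −1], [1, 0]] = [[−8, 0], [35, 27]].

[[−8, 0], [35, 27]]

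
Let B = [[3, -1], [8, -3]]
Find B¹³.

[[3, -1], [8, -3]]

B² = I (check: tr B = 0 and det B = -1), so B¹³ = B since 13 is odd.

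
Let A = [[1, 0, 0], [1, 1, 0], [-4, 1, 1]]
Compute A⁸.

[[1, 0, 0], [8, 1, 0], [-4, 8, 1]]

A = I + N where N = [[0, 0, 0], [1, 0, 0], [-4, 1, 0]] is strictly lower-triangular, so N³ = 0.
(I + N)⁸ = I + 8·N + 28·N² = [[1, 0, 0], [8, 1, 0], [-4, 8, 1]].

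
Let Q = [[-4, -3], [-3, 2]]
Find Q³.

Q² = [[25, 6], [6, 13]]
Q³ = [[-118, -63], [-63, 8]]

[[-118, -63], [-63, 8]]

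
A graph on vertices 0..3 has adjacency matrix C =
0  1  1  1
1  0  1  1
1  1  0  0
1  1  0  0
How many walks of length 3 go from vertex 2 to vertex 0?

The number of length-3 walks from vertex 2 to vertex 0 is entry (2,0) of C³, where C is the adjacency matrix.
C² = [[3, 2, 1, 1], [2, 3, 1, 1], [1, 1, 2, 2], [1, 1, 2, 2]]
C³ = [[4, 5, 5, 5], [5, 4, 5, 5], [5, 5, 2, 2], [5, 5, 2, 2]]

5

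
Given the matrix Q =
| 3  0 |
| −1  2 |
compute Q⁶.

tr Q = 5 and det Q = 6, so the characteristic polynomial is λ² − (5)λ + (6) with roots 3 and 2.
Eigenvectors give P = [[−1, 0], [1, 1]] with P⁻¹ = [[−1, 0], [1, 1]], and Q = P·diag(3, 2)·P⁻¹.
Then Q⁶ = P·diag(729, 64)·P⁻¹ = [[−729, 0], [729, 64]] · [[−1, 0], [1, 1]] = [[729, 0], [−665, 64]].

[[729, 0], [−665, 64]]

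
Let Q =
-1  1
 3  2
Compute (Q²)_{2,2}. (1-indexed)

7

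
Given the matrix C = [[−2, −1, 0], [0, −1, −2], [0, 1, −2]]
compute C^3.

[[−8, −5, −10], [0, 7, −10], [0, 5, 2]]

C^2 = [[4, 3, 2], [0, −1, 6], [0, −3, 2]]
C^3 = [[−8, −5, −10], [0, 7, −10], [0, 5, 2]]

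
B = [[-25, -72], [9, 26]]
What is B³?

tr B = 1 and det B = -2, so the characteristic polynomial is λ² − (1)λ + (-2) with roots -1 and 2.
Eigenvectors give P = [[3, 8], [-1, -3]] with P⁻¹ = [[3, 8], [-1, -3]], and B = P·diag(-1, 2)·P⁻¹.
Then B³ = P·diag(-1, 8)·P⁻¹ = [[-3, 64], [1, -24]] · [[3, 8], [-1, -3]] = [[-73, -216], [27, 80]].

[[-73, -216], [27, 80]]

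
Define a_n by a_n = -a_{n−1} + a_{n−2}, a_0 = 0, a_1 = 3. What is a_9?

102

With companion matrix Q = [[-1, 1], [1, 0]], [a_n, a_{n−1}]ᵀ = Q·[a_{n−1}, a_{n−2}]ᵀ, so [a_9, a_8]ᵀ = Q⁸·[a_1, a_0]ᵀ.
Q⁸ = [[34, -21], [-21, 13]], giving [a_9, a_8]ᵀ = [[102], [-63]].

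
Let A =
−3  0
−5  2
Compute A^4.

[[81, 0], [65, 16]]

tr A = −1 and det A = −6, so the characteristic polynomial is λ² − (−1)λ + (−6) with roots 2 and −3.
Eigenvectors give P = [[0, 1], [−1, 1]] with P⁻¹ = [[1, −1], [1, 0]], and A = P·diag(2, −3)·P⁻¹.
Then A^4 = P·diag(16, 81)·P⁻¹ = [[0, 81], [−16, 81]] · [[1, −1], [1, 0]] = [[81, 0], [65, 16]].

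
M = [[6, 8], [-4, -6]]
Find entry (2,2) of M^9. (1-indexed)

-1536

tr M = 0 and det M = -4, so the characteristic polynomial is λ² − (0)λ + (-4) with roots 2 and -2.
Eigenvectors give P = [[-2, -1], [1, 1]] with P⁻¹ = [[-1, -1], [1, 2]], and M = P·diag(2, -2)·P⁻¹.
Then M^9 = P·diag(512, -512)·P⁻¹ = [[-1024, 512], [512, -512]] · [[-1, -1], [1, 2]] = [[1536, 2048], [-1024, -1536]].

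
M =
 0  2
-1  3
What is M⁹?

tr M = 3 and det M = 2, so the characteristic polynomial is λ² − (3)λ + (2) with roots 2 and 1.
Eigenvectors give P = [[-1, -2], [-1, -1]] with P⁻¹ = [[1, -2], [-1, 1]], and M = P·diag(2, 1)·P⁻¹.
Then M⁹ = P·diag(512, 1)·P⁻¹ = [[-512, -2], [-512, -1]] · [[1, -2], [-1, 1]] = [[-510, 1022], [-511, 1023]].

[[-510, 1022], [-511, 1023]]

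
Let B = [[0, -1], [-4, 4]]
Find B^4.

B^2 = [[4, -4], [-16, 20]]
B^3 = [[16, -20], [-80, 96]]
B^4 = [[80, -96], [-384, 464]]

[[80, -96], [-384, 464]]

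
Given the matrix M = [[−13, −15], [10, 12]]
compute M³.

tr M = −1 and det M = −6, so the characteristic polynomial is λ² − (−1)λ + (−6) with roots 2 and −3.
Eigenvectors give P = [[−1, 3], [1, −2]] with P⁻¹ = [[2, 3], [1, 1]], and M = P·diag(2, −3)·P⁻¹.
Then M³ = P·diag(8, −27)·P⁻¹ = [[−8, −81], [8, 54]] · [[2, 3], [1, 1]] = [[−97, −105], [70, 78]].

[[−97, −105], [70, 78]]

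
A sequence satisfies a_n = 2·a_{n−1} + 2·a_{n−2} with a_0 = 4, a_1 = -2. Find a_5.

With companion matrix T = [[2, 2], [1, 0]], [a_n, a_{n−1}]ᵀ = T·[a_{n−1}, a_{n−2}]ᵀ, so [a_5, a_4]ᵀ = T⁴·[a_1, a_0]ᵀ.
T⁴ = [[44, 32], [16, 12]], giving [a_5, a_4]ᵀ = [[40], [16]].

40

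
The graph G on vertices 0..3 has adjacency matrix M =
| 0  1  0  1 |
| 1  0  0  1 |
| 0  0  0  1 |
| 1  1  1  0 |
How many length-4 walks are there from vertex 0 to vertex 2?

The number of length-4 walks from vertex 0 to vertex 2 is entry (0,2) of M⁴, where M is the adjacency matrix.
M² = [[2, 1, 1, 1], [1, 2, 1, 1], [1, 1, 1, 0], [1, 1, 0, 3]]
M³ = [[2, 3, 1, 4], [3, 2, 1, 4], [1, 1, 0, 3], [4, 4, 3, 2]]
M⁴ = [[7, 6, 4, 6], [6, 7, 4, 6], [4, 4, 3, 2], [6, 6, 2, 11]]

4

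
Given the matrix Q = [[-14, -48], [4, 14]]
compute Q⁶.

tr Q = 0 and det Q = -4, so the characteristic polynomial is λ² − (0)λ + (-4) with roots -2 and 2.
Eigenvectors give P = [[4, -3], [-1, 1]] with P⁻¹ = [[1, 3], [1, 4]], and Q = P·diag(-2, 2)·P⁻¹.
Then Q⁶ = P·diag(64, 64)·P⁻¹ = [[256, -192], [-64, 64]] · [[1, 3], [1, 4]] = [[64, 0], [0, 64]].

[[64, 0], [0, 64]]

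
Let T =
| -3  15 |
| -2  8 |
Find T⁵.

tr T = 5 and det T = 6, so the characteristic polynomial is λ² − (5)λ + (6) with roots 3 and 2.
Eigenvectors give P = [[5, 3], [2, 1]] with P⁻¹ = [[-1, 3], [2, -5]], and T = P·diag(3, 2)·P⁻¹.
Then T⁵ = P·diag(243, 32)·P⁻¹ = [[1215, 96], [486, 32]] · [[-1, 3], [2, -5]] = [[-1023, 3165], [-422, 1298]].

[[-1023, 3165], [-422, 1298]]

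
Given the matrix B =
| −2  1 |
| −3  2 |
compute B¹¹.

B² = I (check: tr B = 0 and det B = −1), so B¹¹ = B since 11 is odd.

[[−2, 1], [−3, 2]]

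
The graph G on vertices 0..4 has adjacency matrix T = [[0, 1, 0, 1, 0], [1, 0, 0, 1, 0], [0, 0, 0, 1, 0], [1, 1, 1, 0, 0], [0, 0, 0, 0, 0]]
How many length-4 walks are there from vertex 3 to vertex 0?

The number of length-4 walks from vertex 3 to vertex 0 is entry (3,0) of T^4, where T is the adjacency matrix.
T^2 = [[2, 1, 1, 1, 0], [1, 2, 1, 1, 0], [1, 1, 1, 0, 0], [1, 1, 0, 3, 0], [0, 0, 0, 0, 0]]
T^3 = [[2, 3, 1, 4, 0], [3, 2, 1, 4, 0], [1, 1, 0, 3, 0], [4, 4, 3, 2, 0], [0, 0, 0, 0, 0]]
T^4 = [[7, 6, 4, 6, 0], [6, 7, 4, 6, 0], [4, 4, 3, 2, 0], [6, 6, 2, 11, 0], [0, 0, 0, 0, 0]]

6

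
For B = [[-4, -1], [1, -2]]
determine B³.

[[-54, -27], [27, 0]]

B² = [[15, 6], [-6, 3]]
B³ = [[-54, -27], [27, 0]]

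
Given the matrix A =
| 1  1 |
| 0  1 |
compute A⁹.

A = I + N where N = [[0, 1], [0, 0]] is strictly upper-triangular, so N² = 0.
(I + N)⁹ = I + 9·N = [[1, 9], [0, 1]].

[[1, 9], [0, 1]]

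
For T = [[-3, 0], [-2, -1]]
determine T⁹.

[[-19683, 0], [-19682, -1]]

tr T = -4 and det T = 3, so the characteristic polynomial is λ² − (-4)λ + (3) with roots -3 and -1.
Eigenvectors give P = [[1, 0], [1, -1]] with P⁻¹ = [[1, 0], [1, -1]], and T = P·diag(-3, -1)·P⁻¹.
Then T⁹ = P·diag(-19683, -1)·P⁻¹ = [[-19683, 0], [-19683, 1]] · [[1, 0], [1, -1]] = [[-19683, 0], [-19682, -1]].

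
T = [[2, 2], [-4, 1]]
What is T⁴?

T² = [[-4, 6], [-12, -7]]
T³ = [[-32, -2], [4, -31]]
T⁴ = [[-56, -66], [132, -23]]

[[-56, -66], [132, -23]]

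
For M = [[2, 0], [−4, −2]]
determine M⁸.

[[256, 0], [0, 256]]

tr M = 0 and det M = −4, so the characteristic polynomial is λ² − (0)λ + (−4) with roots 2 and −2.
Eigenvectors give P = [[−1, 0], [1, −1]] with P⁻¹ = [[−1, 0], [−1, −1]], and M = P·diag(2, −2)·P⁻¹.
Then M⁸ = P·diag(256, 256)·P⁻¹ = [[−256, 0], [256, −256]] · [[−1, 0], [−1, −1]] = [[256, 0], [0, 256]].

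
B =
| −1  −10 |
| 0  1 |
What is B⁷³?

B² = I (check: tr B = 0 and det B = −1), so B⁷³ = B since 73 is odd.

[[−1, −10], [0, 1]]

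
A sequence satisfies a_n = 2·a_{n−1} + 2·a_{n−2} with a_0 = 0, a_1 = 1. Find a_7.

328

With companion matrix C = [[2, 2], [1, 0]], [a_n, a_{n−1}]ᵀ = C·[a_{n−1}, a_{n−2}]ᵀ, so [a_7, a_6]ᵀ = C⁶·[a_1, a_0]ᵀ.
C⁶ = [[328, 240], [120, 88]], giving [a_7, a_6]ᵀ = [[328], [120]].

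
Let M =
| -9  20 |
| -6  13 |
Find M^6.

tr M = 4 and det M = 3, so the characteristic polynomial is λ² − (4)λ + (3) with roots 3 and 1.
Eigenvectors give P = [[-5, 2], [-3, 1]] with P⁻¹ = [[1, -2], [3, -5]], and M = P·diag(3, 1)·P⁻¹.
Then M^6 = P·diag(729, 1)·P⁻¹ = [[-3645, 2], [-2187, 1]] · [[1, -2], [3, -5]] = [[-3639, 7280], [-2184, 4369]].

[[-3639, 7280], [-2184, 4369]]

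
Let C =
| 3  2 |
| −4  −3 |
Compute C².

[[1, 0], [0, 1]]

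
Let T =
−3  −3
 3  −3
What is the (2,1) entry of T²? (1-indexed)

−18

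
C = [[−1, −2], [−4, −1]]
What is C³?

C² = [[9, 4], [8, 9]]
C³ = [[−25, −22], [−44, −25]]

[[−25, −22], [−44, −25]]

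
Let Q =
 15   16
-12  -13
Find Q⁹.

[[78735, 78736], [-59052, -59053]]

tr Q = 2 and det Q = -3, so the characteristic polynomial is λ² − (2)λ + (-3) with roots -1 and 3.
Eigenvectors give P = [[-1, 4], [1, -3]] with P⁻¹ = [[3, 4], [1, 1]], and Q = P·diag(-1, 3)·P⁻¹.
Then Q⁹ = P·diag(-1, 19683)·P⁻¹ = [[1, 78732], [-1, -59049]] · [[3, 4], [1, 1]] = [[78735, 78736], [-59052, -59053]].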